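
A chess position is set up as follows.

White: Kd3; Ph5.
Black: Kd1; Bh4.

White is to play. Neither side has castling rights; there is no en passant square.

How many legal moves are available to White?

White to move; king on d3.
In check: no.
Legal moves: Ke4, Kd4, Kc4, Ke3, Kc3, h6.
Count: 6.

6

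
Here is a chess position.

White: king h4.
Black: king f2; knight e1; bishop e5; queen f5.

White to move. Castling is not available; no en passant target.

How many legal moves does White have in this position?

White to move; king on h4.
In check: no.
Legal moves: none.
Count: 0.

0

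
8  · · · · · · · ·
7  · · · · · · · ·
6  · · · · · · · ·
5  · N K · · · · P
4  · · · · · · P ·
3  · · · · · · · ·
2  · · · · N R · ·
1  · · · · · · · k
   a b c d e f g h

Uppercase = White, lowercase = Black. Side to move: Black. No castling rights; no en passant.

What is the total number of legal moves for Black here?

0

Black to move; king on h1.
In check: no.
Legal moves: none.
Count: 0.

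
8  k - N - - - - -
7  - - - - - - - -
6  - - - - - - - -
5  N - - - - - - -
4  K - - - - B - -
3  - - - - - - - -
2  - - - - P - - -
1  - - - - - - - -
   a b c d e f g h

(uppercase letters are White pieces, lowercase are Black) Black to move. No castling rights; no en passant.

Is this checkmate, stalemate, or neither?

stalemate

Black to move; black king on a8.
In check: no.
King squares — a7: attacked by Nc8; b7: attacked by Na5; b8: attacked by Bf4.
Legal moves for Black: none.
Not in check and no legal moves → stalemate.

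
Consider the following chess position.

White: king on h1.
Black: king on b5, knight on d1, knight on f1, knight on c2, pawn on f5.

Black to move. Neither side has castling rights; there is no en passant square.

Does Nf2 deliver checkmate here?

no

After Nf2: white king on h1; in check: yes, from the black knight on f2.
White has 2 legal replies: Kg2, Kg1.
In check but a legal move exists → not checkmate.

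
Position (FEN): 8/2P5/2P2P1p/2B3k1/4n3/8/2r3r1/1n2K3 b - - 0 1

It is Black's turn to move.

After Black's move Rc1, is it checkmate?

After Rc1: white king on e1; in check: yes, from the black rook on c1.
King squares — d1: attacked by Rc1; f1: attacked by Rc1; d2: attacked by Nb1; e2: attacked by Rg2; f2: attacked by Rg2.
White has no legal moves → checkmate.

yes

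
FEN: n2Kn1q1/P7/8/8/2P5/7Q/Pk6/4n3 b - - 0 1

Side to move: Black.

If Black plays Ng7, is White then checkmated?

no

After Ng7: white king on d8; in check: yes, from the black queen on g8.
White has 2 legal replies: Ke7, Kd7.
In check but a legal move exists → not checkmate.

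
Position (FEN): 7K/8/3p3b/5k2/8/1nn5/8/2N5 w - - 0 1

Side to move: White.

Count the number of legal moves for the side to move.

6

White to move; king on h8.
In check: no.
Legal moves: Kg8, Kh7, Nd3, Nxb3, Ne2, Na2.
Count: 6.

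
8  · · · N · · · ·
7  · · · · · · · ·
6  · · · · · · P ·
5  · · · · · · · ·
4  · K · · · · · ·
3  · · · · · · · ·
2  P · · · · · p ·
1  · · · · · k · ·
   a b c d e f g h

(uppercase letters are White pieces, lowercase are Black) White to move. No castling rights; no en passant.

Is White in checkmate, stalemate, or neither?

White to move; white king on b4.
In check: no.
Legal moves for White: Nf7, Nb7, Ne6, Nc6, Kc5, Kb5, Ka5, Kc4, Ka4, Kc3, Kb3, Ka3, g7, a3, a4.
White has 15 legal moves and is not in check → neither.

neither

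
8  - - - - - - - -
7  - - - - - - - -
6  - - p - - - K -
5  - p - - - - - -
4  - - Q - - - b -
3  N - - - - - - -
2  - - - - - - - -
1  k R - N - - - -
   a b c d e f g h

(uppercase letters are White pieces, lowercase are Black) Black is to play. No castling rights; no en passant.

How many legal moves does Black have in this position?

Black to move; king on a1.
In check: yes, from the white rook on b1.
Legal moves: none.
Count: 0.

0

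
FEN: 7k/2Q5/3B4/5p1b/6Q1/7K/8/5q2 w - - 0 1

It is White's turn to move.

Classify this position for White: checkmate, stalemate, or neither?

neither

White to move; white king on h3.
In check: yes, from the black queen on f1.
Legal moves for White: Kh4, Kg3, Kh2, Qg2.
White is in check but has 4 legal moves → neither.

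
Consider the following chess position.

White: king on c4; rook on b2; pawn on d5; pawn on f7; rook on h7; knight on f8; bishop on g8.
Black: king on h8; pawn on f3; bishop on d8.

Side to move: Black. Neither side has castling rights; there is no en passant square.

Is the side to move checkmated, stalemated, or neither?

Black to move; black king on h8.
In check: yes, from the white rook on h7.
King squares — g7: attacked by Rh7; h7: attacked by Nf8; g8: attacked by Pf7.
Legal moves for Black: none.
In check with no legal moves → checkmate.

checkmate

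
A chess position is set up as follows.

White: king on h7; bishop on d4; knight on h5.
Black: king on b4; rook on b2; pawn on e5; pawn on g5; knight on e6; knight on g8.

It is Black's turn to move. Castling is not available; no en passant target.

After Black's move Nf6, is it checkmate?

After Nf6: white king on h7; in check: yes, from the black knight on f6.
White has 4 legal replies: Kh8, Kh6, Kg6, Nxf6.
In check but a legal move exists → not checkmate.

no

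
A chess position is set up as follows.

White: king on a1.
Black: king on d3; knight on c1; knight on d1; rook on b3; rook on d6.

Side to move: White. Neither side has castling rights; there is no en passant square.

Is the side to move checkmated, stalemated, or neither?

White to move; white king on a1.
In check: no.
King squares — b1: attacked by Rb3; a2: attacked by Nc1; b2: attacked by Nd1.
Legal moves for White: none.
Not in check and no legal moves → stalemate.

stalemate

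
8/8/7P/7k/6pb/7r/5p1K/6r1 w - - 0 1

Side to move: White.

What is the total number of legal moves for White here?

White to move; king on h2.
In check: yes, from the black rook on h3.
Legal moves: none.
Count: 0.

0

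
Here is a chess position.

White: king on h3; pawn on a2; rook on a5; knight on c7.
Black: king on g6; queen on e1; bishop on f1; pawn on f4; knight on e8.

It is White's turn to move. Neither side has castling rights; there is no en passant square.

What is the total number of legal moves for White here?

2

White to move; king on h3.
In check: yes, from the black bishop on f1.
Legal moves: Kg4, Kh2.
Count: 2.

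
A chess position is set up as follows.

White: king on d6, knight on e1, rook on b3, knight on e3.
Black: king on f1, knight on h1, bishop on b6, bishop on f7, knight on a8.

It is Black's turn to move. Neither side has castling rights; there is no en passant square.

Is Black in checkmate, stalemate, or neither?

neither

Black to move; black king on f1.
In check: yes, from the white knight on e3.
Legal moves for Black: Kf2, Ke2, Kg1, Kxe1, Bxe3.
Black is in check but has 5 legal moves → neither.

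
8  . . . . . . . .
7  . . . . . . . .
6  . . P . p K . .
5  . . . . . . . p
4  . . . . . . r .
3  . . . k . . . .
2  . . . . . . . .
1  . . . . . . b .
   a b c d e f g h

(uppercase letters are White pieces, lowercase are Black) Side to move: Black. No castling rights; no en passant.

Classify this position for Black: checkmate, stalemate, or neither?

neither

Black to move; black king on d3.
In check: no.
Legal moves for Black include: Rg8, Rg7, Rg6+, Rg5, Rh4, Rf4+, Re4, Rd4, Rc4, Rb4, Ra4, Rg3, Rg2, Ke4, Kd4, Kc4, Ke3, Kc3, ... (list truncated; more exist).
Black has legal moves and is not in check → neither.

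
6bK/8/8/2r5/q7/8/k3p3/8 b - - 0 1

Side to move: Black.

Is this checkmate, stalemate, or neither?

neither

Black to move; black king on a2.
In check: no.
Legal moves for Black include: Bh7, Bf7, Be6, Bd5, Bc4, Bb3, Rc8, Rc7, Rc6, Rh5+, Rg5, Rf5, Re5, Rd5, Rb5, Ra5, Rc4, Rc3, ... (list truncated; more exist).
Black has legal moves and is not in check → neither.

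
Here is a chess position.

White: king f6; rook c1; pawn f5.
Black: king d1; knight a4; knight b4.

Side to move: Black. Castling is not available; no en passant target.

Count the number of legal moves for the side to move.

Black to move; king on d1.
In check: yes, from the white rook on c1.
Legal moves: Ke2, Kd2, Kxc1.
Count: 3.

3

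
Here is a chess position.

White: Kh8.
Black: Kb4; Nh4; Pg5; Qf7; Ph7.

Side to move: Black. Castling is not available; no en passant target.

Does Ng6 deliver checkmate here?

yes

After Ng6: white king on h8; in check: yes, from the black knight on g6.
King squares — g7: attacked by Qf7; h7: attacked by Qf7; g8: attacked by Qf7.
White has no legal moves → checkmate.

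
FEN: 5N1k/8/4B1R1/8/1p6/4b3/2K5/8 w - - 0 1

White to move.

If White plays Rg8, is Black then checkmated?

yes

After Rg8: black king on h8; in check: yes, from the white rook on g8.
King squares — g7: attacked by Rg8; h7: attacked by Nf8; g8: attacked by Be6.
Black has no legal moves → checkmate.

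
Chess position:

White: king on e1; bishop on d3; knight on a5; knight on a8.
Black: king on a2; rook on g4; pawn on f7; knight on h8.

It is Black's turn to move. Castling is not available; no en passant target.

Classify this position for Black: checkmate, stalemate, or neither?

Black to move; black king on a2.
In check: no.
Legal moves for Black include: Ng6, Rg8, Rg7, Rg6, Rg5, Rh4, Rf4, Re4+, Rd4, Rc4, Rb4, Ra4, Rg3, Rg2, Rg1+, Ka3, Kb2, Ka1, ... (list truncated; more exist).
Black has legal moves and is not in check → neither.

neither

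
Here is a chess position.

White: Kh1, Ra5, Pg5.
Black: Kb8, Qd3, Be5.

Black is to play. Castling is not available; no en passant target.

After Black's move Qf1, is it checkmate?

After Qf1: white king on h1; in check: yes, from the black queen on f1.
King squares — g1: attacked by Qf1; g2: attacked by Qf1; h2: attacked by Be5.
White has no legal moves → checkmate.

yes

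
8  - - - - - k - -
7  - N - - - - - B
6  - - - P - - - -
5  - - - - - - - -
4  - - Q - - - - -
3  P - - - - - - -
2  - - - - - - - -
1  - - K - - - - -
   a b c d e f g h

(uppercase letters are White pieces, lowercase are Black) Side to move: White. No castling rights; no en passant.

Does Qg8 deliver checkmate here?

yes

After Qg8: black king on f8; in check: yes, from the white queen on g8.
King squares — e7: attacked by Pd6; f7: attacked by Qg8; g7: attacked by Qg8; e8: attacked by Qg8; g8: attacked by Bh7.
Black has no legal moves → checkmate.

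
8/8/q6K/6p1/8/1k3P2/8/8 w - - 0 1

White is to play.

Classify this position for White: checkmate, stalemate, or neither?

White to move; white king on h6.
In check: yes, from the black queen on a6.
Legal moves for White: Kh7, Kg7, Kh5, Kxg5.
White is in check but has 4 legal moves → neither.

neither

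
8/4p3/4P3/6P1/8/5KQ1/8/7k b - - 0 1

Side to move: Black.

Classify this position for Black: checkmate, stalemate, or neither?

Black to move; black king on h1.
In check: no.
King squares — g1: attacked by Qg3; g2: attacked by Kf3; h2: attacked by Qg3.
Legal moves for Black: none.
Not in check and no legal moves → stalemate.

stalemate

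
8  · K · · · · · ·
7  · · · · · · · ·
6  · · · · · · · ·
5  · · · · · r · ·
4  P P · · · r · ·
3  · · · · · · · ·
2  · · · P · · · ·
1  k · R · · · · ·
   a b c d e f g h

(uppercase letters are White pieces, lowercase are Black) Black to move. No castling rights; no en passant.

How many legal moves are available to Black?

2

Black to move; king on a1.
In check: yes, from the white rook on c1.
Legal moves: Kb2, Ka2.
Count: 2.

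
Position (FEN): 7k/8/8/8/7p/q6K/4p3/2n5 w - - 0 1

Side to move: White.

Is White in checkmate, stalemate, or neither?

White to move; white king on h3.
In check: yes, from the black queen on a3.
King squares — g2: available; h2: available; g3: attacked by Qa3; g4: available; h4: available.
Legal moves for White: Kxh4, Kg4, Kh2, Kg2.
White is in check but has 4 legal moves → neither.

neither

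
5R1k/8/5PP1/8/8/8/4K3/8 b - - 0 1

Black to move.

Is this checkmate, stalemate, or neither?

checkmate

Black to move; black king on h8.
In check: yes, from the white rook on f8.
King squares — g7: attacked by Pf6; h7: attacked by Pg6; g8: attacked by Rf8.
Legal moves for Black: none.
In check with no legal moves → checkmate.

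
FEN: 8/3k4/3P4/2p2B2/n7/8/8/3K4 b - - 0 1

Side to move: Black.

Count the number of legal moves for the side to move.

4

Black to move; king on d7.
In check: yes, from the white bishop on f5.
Legal moves: Ke8, Kd8, Kxd6, Kc6.
Count: 4.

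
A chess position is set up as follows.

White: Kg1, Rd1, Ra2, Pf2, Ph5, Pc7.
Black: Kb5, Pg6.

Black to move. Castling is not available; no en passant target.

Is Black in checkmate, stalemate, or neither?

neither

Black to move; black king on b5.
In check: no.
Legal moves for Black: Kc6, Kb6, Kc5, Kc4, Kb4, gxh5, g5.
Black has 7 legal moves and is not in check → neither.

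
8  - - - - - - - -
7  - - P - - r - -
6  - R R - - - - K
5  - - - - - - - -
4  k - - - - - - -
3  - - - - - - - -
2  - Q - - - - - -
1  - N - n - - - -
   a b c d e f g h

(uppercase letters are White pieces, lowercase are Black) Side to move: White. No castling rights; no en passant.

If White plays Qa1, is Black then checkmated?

yes

After Qa1: black king on a4; in check: yes, from the white queen on a1.
King squares — a3: attacked by Qa1; b3: attacked by Rb6; b4: attacked by Rb6; a5: attacked by Qa1; b5: attacked by Rb6.
Black has no legal moves → checkmate.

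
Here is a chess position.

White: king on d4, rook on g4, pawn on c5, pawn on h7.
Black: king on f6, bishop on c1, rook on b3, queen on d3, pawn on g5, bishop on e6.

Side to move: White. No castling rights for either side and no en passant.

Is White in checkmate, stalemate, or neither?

White to move; white king on d4.
In check: yes, from the black queen on d3.
King squares — c3: attacked by Rb3; d3: attacked by Rb3; e3: attacked by Bc1; c4: attacked by Qd3; e4: attacked by Qd3; c5: own pawn; d5: attacked by Qd3; e5: attacked by Kf6.
Legal moves for White: none.
In check with no legal moves → checkmate.

checkmate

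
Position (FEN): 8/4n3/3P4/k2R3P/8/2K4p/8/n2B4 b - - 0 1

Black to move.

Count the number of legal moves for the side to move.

Black to move; king on a5.
In check: yes, from the white rook on d5.
Legal moves: Kb6, Ka6, Nxd5+.
Count: 3.

3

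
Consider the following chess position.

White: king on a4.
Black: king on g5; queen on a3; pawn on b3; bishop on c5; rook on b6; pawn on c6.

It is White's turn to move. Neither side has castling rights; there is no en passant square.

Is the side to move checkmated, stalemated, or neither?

White to move; white king on a4.
In check: yes, from the black queen on a3.
King squares — a3: attacked by Bc5; b3: attacked by Qa3; b4: attacked by Qa3; a5: attacked by Qa3; b5: attacked by Rb6.
Legal moves for White: none.
In check with no legal moves → checkmate.

checkmate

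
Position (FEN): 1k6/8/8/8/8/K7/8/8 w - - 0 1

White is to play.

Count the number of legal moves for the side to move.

White to move; king on a3.
In check: no.
Legal moves: Kb4, Ka4, Kb3, Kb2, Ka2.
Count: 5.

5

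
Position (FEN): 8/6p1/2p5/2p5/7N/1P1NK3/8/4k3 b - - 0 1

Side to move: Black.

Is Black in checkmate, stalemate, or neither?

neither

Black to move; black king on e1.
In check: yes, from the white knight on d3.
Legal moves for Black: Kf1, Kd1.
Black is in check but has 2 legal moves → neither.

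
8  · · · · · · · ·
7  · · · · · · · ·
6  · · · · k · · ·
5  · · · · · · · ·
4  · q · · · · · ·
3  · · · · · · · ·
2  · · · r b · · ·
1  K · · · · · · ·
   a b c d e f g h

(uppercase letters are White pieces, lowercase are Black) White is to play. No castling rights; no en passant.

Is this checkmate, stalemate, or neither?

White to move; white king on a1.
In check: no.
King squares — b1: attacked by Qb4; a2: attacked by Rd2; b2: attacked by Rd2.
Legal moves for White: none.
Not in check and no legal moves → stalemate.

stalemate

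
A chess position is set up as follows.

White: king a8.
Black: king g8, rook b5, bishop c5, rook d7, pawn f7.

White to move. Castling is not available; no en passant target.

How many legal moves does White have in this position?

White to move; king on a8.
In check: no.
Legal moves: none.
Count: 0.

0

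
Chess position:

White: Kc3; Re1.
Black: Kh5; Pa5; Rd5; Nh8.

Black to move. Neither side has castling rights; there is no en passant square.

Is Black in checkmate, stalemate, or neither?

neither

Black to move; black king on h5.
In check: no.
Legal moves for Black include: Nf7, Ng6, Kh6, Kg6, Kg5, Kh4, Kg4, Rd8, Rd7, Rd6, Rg5, Rf5, Re5, Rc5+, Rb5, Rd4, Rd3+, Rd2, ... (list truncated; more exist).
Black has legal moves and is not in check → neither.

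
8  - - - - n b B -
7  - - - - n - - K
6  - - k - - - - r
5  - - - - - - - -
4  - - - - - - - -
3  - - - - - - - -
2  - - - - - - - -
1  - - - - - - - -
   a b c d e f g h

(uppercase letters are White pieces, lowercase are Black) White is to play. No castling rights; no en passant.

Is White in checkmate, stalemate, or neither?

checkmate

White to move; white king on h7.
In check: yes, from the black rook on h6.
King squares — g6: attacked by Rh6; h6: attacked by Bf8; g7: attacked by Ne8; g8: own bishop; h8: attacked by Rh6.
Legal moves for White: none.
In check with no legal moves → checkmate.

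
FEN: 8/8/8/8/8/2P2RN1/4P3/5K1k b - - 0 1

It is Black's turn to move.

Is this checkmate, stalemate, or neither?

Black to move; black king on h1.
In check: yes, from the white knight on g3.
Legal moves for Black: Kh2.
Black is in check but has 1 legal move → neither.

neither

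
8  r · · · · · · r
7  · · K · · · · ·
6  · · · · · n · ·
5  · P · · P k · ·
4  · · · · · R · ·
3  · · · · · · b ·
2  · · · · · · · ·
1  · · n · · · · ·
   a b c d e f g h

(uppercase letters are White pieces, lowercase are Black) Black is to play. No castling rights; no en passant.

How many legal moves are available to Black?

6

Black to move; king on f5.
In check: yes, from the white rook on f4.
Legal moves: Kg6, Ke6, Kg5, Kxe5, Kxf4, Bxf4.
Count: 6.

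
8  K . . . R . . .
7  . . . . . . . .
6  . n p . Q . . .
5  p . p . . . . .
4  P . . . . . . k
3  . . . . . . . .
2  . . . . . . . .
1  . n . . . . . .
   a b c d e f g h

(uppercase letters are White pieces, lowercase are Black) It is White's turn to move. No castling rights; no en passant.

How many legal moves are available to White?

3

White to move; king on a8.
In check: yes, from the black knight on b6.
Legal moves: Kb8, Kb7, Ka7.
Count: 3.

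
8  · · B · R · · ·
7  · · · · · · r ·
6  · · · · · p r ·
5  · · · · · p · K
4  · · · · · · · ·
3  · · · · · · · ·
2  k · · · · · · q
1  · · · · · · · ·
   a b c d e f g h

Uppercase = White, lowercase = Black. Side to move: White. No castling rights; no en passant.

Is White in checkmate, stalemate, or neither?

checkmate

White to move; white king on h5.
In check: yes, from the black queen on h2.
King squares — g4: attacked by Pf5; h4: attacked by Qh2; g5: attacked by Pf6; g6: attacked by Rg7; h6: attacked by Qh2.
Legal moves for White: none.
In check with no legal moves → checkmate.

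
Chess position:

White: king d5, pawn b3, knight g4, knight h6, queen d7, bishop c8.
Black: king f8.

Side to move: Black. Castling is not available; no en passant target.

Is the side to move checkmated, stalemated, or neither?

Black to move; black king on f8.
In check: no.
King squares — e7: attacked by Qd7; f7: attacked by Nh6; g7: attacked by Qd7; e8: attacked by Qd7; g8: attacked by Nh6.
Legal moves for Black: none.
Not in check and no legal moves → stalemate.

stalemate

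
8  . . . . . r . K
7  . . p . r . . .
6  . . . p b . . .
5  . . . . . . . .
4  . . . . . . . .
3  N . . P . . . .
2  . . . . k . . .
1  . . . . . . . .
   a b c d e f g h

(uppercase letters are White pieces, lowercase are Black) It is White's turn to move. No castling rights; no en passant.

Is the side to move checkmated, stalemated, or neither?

checkmate

White to move; white king on h8.
In check: yes, from the black rook on f8.
King squares — g7: attacked by Re7; h7: attacked by Re7; g8: attacked by Be6.
Legal moves for White: none.
In check with no legal moves → checkmate.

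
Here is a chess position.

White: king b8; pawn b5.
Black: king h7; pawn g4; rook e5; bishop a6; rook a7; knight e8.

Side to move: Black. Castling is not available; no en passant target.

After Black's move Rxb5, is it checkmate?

no

After Rxb5: white king on b8; in check: yes, from the black rook on b5.
White has 1 legal reply: Kxa7.
In check but a legal move exists → not checkmate.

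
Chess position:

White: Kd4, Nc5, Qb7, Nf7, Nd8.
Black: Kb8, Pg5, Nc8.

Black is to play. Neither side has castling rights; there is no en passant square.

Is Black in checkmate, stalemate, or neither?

checkmate

Black to move; black king on b8.
In check: yes, from the white queen on b7.
King squares — a7: attacked by Qb7; b7: attacked by Nc5; c7: attacked by Qb7; a8: attacked by Qb7; c8: own knight.
Legal moves for Black: none.
In check with no legal moves → checkmate.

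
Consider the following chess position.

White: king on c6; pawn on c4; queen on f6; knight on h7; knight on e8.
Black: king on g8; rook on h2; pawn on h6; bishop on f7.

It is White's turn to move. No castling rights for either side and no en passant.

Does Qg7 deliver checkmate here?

yes

After Qg7: black king on g8; in check: yes, from the white queen on g7.
King squares — f7: own bishop; g7: attacked by Ne8; h7: attacked by Qg7; f8: attacked by Qg7; h8: attacked by Qg7.
Black has no legal moves → checkmate.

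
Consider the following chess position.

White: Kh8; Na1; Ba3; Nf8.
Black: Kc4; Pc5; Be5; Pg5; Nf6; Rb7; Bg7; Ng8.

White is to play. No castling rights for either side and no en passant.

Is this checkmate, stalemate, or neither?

White to move; white king on h8.
In check: yes, from the black bishop on g7.
King squares — g7: attacked by Rb7; h7: attacked by Nf6; g8: attacked by Nf6.
Legal moves for White: none.
In check with no legal moves → checkmate.

checkmate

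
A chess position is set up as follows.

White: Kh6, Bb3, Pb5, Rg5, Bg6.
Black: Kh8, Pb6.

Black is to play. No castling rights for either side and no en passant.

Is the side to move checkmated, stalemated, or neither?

stalemate

Black to move; black king on h8.
In check: no.
King squares — g7: attacked by Kh6; h7: attacked by Bg6; g8: attacked by Bb3.
Legal moves for Black: none.
Not in check and no legal moves → stalemate.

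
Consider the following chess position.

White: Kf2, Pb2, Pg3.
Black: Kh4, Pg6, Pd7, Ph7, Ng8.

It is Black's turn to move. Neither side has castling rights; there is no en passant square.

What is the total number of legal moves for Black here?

Black to move; king on h4.
In check: yes, from the white pawn on g3.
Legal moves: Kh5, Kg5, Kg4, Kh3.
Count: 4.

4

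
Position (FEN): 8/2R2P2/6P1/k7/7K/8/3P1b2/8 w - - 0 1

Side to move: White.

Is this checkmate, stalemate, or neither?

White to move; white king on h4.
In check: yes, from the black bishop on f2.
Legal moves for White: Kh5, Kg5, Kg4, Kh3.
White is in check but has 4 legal moves → neither.

neither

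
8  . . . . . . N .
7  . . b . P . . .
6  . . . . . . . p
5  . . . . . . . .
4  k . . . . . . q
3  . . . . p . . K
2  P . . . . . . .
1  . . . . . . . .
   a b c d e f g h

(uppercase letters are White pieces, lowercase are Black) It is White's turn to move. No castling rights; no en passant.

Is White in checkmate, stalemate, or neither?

neither

White to move; white king on h3.
In check: yes, from the black queen on h4.
King squares — g2: available; h2: attacked by Qh4; g3: attacked by Qh4; g4: attacked by Qh4; h4: available.
Legal moves for White: Kxh4, Kg2.
White is in check but has 2 legal moves → neither.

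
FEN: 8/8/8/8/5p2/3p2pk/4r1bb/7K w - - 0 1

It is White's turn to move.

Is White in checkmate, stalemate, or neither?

White to move; white king on h1.
In check: yes, from the black bishop on g2.
King squares — g1: attacked by Bh2; g2: attacked by Re2; h2: attacked by Pg3.
Legal moves for White: none.
In check with no legal moves → checkmate.

checkmate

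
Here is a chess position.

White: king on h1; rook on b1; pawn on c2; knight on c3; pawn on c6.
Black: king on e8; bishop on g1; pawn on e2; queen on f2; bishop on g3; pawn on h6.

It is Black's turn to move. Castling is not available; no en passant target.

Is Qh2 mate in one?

After Qh2: white king on h1; in check: yes, from the black queen on h2.
King squares — g1: attacked by Qh2; g2: attacked by Qh2; h2: attacked by Bg1.
White has no legal moves → checkmate.

yes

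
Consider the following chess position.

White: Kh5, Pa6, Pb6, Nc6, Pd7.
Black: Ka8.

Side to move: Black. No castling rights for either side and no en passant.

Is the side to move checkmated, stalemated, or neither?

stalemate

Black to move; black king on a8.
In check: no.
King squares — a7: attacked by Pb6; b7: attacked by Pa6; b8: attacked by Nc6.
Legal moves for Black: none.
Not in check and no legal moves → stalemate.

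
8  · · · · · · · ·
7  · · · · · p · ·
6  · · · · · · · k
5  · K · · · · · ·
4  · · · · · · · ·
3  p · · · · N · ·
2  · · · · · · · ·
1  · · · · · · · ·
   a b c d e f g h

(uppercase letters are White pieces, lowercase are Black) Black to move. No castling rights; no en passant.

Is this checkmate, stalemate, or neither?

Black to move; black king on h6.
In check: no.
Legal moves for Black: Kh7, Kg7, Kg6, Kh5, f6, a2, f5.
Black has 7 legal moves and is not in check → neither.

neither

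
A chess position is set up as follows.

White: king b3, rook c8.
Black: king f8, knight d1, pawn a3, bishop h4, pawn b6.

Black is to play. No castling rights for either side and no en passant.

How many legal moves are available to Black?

4

Black to move; king on f8.
In check: yes, from the white rook on c8.
Legal moves: Kg7, Kf7, Ke7, Bd8.
Count: 4.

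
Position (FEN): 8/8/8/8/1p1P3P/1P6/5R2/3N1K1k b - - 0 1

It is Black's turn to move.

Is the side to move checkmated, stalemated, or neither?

stalemate

Black to move; black king on h1.
In check: no.
King squares — g1: attacked by Kf1; g2: attacked by Kf1; h2: attacked by Rf2.
Legal moves for Black: none.
Not in check and no legal moves → stalemate.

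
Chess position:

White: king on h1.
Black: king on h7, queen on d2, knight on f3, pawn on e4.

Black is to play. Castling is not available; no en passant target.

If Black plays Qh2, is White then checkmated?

yes

After Qh2: white king on h1; in check: yes, from the black queen on h2.
King squares — g1: attacked by Qh2; g2: attacked by Qh2; h2: attacked by Nf3.
White has no legal moves → checkmate.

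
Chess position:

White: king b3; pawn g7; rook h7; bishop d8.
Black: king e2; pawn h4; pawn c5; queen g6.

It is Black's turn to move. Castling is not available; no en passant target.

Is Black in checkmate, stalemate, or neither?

neither

Black to move; black king on e2.
In check: no.
Legal moves for Black include: Qe8, Qxh7, Qxg7, Qf7+, Qh6, Qf6, Qe6+, Qd6, Qc6, Qb6+, Qa6, Qh5, Qg5, Qf5, Qg4, Qe4, Qg3+, Qd3+, ... (list truncated; more exist).
Black has legal moves and is not in check → neither.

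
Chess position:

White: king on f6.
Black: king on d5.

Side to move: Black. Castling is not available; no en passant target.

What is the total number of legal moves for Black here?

Black to move; king on d5.
In check: no.
Legal moves: Kd6, Kc6, Kc5, Ke4, Kd4, Kc4.
Count: 6.

6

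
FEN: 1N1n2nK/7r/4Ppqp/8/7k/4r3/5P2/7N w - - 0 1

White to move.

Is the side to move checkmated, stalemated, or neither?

White to move; white king on h8.
In check: yes, from the black rook on h7.
King squares — g7: attacked by Qg6; h7: attacked by Qg6; g8: attacked by Qg6.
Legal moves for White: none.
In check with no legal moves → checkmate.

checkmate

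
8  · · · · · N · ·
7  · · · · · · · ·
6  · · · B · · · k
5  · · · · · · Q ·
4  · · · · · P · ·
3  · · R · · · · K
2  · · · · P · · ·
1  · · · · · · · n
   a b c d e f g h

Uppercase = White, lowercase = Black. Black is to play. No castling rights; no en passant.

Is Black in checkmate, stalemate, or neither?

Black to move; black king on h6.
In check: yes, from the white queen on g5.
King squares — g5: attacked by Pf4; h5: attacked by Qg5; g6: attacked by Qg5; g7: attacked by Qg5; h7: attacked by Nf8.
Legal moves for Black: none.
In check with no legal moves → checkmate.

checkmate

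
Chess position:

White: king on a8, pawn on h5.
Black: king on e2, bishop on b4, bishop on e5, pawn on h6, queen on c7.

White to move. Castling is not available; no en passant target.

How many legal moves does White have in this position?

0

White to move; king on a8.
In check: no.
Legal moves: none.
Count: 0.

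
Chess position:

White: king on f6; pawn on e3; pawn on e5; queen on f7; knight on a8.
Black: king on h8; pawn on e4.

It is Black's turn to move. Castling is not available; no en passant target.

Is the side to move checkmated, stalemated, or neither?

stalemate

Black to move; black king on h8.
In check: no.
King squares — g7: attacked by Kf6; h7: attacked by Qf7; g8: attacked by Qf7.
Legal moves for Black: none.
Not in check and no legal moves → stalemate.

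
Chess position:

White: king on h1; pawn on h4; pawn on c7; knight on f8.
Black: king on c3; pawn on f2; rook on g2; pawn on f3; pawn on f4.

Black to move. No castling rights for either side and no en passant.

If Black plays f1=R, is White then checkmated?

yes

After f1=R: white king on h1; in check: yes, from the black rook on f1.
King squares — g1: attacked by Rf1; g2: attacked by Pf3; h2: attacked by Rg2.
White has no legal moves → checkmate.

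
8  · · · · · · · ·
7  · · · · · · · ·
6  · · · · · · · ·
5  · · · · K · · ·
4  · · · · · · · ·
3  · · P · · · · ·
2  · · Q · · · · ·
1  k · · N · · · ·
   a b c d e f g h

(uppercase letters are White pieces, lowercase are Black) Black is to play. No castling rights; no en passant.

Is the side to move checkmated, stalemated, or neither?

Black to move; black king on a1.
In check: no.
King squares — b1: attacked by Qc2; a2: attacked by Qc2; b2: attacked by Nd1.
Legal moves for Black: none.
Not in check and no legal moves → stalemate.

stalemate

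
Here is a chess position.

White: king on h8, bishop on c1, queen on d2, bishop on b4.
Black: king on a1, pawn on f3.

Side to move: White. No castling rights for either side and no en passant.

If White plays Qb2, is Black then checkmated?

After Qb2: black king on a1; in check: yes, from the white queen on b2.
King squares — b1: attacked by Qb2; a2: attacked by Qb2; b2: attacked by Bc1.
Black has no legal moves → checkmate.

yes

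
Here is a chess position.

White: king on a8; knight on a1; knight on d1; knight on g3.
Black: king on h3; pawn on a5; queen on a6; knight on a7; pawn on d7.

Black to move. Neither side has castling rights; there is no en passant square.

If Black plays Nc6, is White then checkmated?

After Nc6: white king on a8; in check: yes, from the black queen on a6.
King squares — a7: attacked by Qa6; b7: attacked by Qa6; b8: attacked by Nc6.
White has no legal moves → checkmate.

yes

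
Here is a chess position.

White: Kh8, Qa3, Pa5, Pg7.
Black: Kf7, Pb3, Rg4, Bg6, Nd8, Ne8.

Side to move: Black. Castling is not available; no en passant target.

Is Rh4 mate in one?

yes

After Rh4: white king on h8; in check: yes, from the black rook on h4.
King squares — g7: own pawn; h7: attacked by Rh4; g8: attacked by Kf7.
White has no legal moves → checkmate.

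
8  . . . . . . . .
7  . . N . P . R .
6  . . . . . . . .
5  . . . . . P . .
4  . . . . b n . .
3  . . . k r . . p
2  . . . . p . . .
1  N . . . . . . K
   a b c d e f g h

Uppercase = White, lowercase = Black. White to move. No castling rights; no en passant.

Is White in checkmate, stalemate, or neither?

White to move; white king on h1.
In check: yes, from the black bishop on e4.
King squares — g1: available; g2: attacked by Ph3; h2: available.
Legal moves for White: Kh2, Kg1, Rg2.
White is in check but has 3 legal moves → neither.

neither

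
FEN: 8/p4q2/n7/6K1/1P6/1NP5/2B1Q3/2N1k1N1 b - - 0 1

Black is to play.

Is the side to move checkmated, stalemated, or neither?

Black to move; black king on e1.
In check: yes, from the white queen on e2.
King squares — d1: attacked by Bc2; f1: attacked by Qe2; d2: attacked by Qe2; e2: attacked by Nc1; f2: attacked by Qe2.
Legal moves for Black: none.
In check with no legal moves → checkmate.

checkmate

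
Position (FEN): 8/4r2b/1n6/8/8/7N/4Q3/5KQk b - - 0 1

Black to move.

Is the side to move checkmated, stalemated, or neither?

checkmate

Black to move; black king on h1.
In check: yes, from the white queen on g1.
King squares — g1: attacked by Kf1; g2: attacked by Kf1; h2: attacked by Qg1.
Legal moves for Black: none.
In check with no legal moves → checkmate.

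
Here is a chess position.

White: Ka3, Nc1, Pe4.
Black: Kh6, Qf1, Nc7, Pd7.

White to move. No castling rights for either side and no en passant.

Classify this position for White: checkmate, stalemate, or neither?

White to move; white king on a3.
In check: no.
Legal moves for White: Kb4, Ka4, Kb3, Kb2, Ka2, Nd3, Nb3, Ne2, Na2, e5.
White has 10 legal moves and is not in check → neither.

neither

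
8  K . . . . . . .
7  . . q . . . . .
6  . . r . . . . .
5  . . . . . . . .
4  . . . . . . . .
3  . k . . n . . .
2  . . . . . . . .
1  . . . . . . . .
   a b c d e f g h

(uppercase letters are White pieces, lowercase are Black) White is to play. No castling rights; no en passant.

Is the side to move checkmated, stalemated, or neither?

stalemate

White to move; white king on a8.
In check: no.
King squares — a7: attacked by Qc7; b7: attacked by Qc7; b8: attacked by Qc7.
Legal moves for White: none.
Not in check and no legal moves → stalemate.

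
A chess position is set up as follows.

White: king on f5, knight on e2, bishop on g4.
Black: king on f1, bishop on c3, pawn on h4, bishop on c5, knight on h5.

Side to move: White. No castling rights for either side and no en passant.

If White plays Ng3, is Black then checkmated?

After Ng3: black king on f1; in check: yes, from the white knight on g3.
Black has 6 legal replies: Kg2, Kf2, Kg1, Ke1, Nxg3+, hxg3.
In check but a legal move exists → not checkmate.

no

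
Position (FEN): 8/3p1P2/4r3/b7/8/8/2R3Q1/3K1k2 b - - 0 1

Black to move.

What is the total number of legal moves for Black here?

0

Black to move; king on f1.
In check: yes, from the white queen on g2.
Legal moves: none.
Count: 0.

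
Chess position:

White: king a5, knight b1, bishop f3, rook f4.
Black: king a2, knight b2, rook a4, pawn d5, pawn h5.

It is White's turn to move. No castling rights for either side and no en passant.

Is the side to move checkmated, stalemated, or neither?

neither

White to move; white king on a5.
In check: yes, from the black rook on a4.
Legal moves for White: Kb6, Kb5, Rxa4+.
White is in check but has 3 legal moves → neither.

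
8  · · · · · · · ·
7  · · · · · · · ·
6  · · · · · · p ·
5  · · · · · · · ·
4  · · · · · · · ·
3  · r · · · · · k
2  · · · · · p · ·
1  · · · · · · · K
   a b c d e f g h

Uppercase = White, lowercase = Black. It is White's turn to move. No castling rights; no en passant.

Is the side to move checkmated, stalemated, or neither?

White to move; white king on h1.
In check: no.
King squares — g1: attacked by Pf2; g2: attacked by Kh3; h2: attacked by Kh3.
Legal moves for White: none.
Not in check and no legal moves → stalemate.

stalemate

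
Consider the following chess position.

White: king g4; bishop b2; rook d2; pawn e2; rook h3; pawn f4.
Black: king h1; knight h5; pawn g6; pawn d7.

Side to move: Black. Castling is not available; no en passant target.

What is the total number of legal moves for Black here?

Black to move; king on h1.
In check: yes, from the white rook on h3.
Legal moves: Kg2, Kg1.
Count: 2.

2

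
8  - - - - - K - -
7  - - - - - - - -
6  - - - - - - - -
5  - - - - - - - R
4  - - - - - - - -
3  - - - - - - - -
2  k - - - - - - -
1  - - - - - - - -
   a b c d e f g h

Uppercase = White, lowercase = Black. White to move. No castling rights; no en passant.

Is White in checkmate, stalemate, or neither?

White to move; white king on f8.
In check: no.
Legal moves for White include: Kg8, Ke8, Kg7, Kf7, Ke7, Rh8, Rh7, Rh6, Rg5, Rf5, Re5, Rd5, Rc5, Rb5, Ra5+, Rh4, Rh3, Rh2+, ... (list truncated; more exist).
White has legal moves and is not in check → neither.

neither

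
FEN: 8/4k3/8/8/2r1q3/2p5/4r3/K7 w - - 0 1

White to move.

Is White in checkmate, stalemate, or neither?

White to move; white king on a1.
In check: no.
King squares — b1: attacked by Qe4; a2: attacked by Re2; b2: attacked by Re2.
Legal moves for White: none.
Not in check and no legal moves → stalemate.

stalemate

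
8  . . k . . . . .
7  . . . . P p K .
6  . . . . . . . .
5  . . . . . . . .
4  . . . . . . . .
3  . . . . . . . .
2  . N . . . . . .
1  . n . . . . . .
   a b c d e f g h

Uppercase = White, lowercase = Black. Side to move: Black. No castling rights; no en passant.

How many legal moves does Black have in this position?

Black to move; king on c8.
In check: no.
Legal moves: Kb8, Kd7, Kc7, Kb7, Nc3, Na3, Nd2, f6, f5.
Count: 9.

9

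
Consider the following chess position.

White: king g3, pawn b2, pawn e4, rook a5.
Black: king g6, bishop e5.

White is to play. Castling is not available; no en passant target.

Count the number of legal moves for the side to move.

White to move; king on g3.
In check: yes, from the black bishop on e5.
Legal moves: Kh4, Kg4, Kh3, Kf3, Kg2, Kf2, Rxe5.
Count: 7.

7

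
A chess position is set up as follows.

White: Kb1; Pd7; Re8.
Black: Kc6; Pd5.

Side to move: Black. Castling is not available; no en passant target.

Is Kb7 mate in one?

no

After Kb7: white king on b1; in check: no.
White is not in check, so this cannot be checkmate.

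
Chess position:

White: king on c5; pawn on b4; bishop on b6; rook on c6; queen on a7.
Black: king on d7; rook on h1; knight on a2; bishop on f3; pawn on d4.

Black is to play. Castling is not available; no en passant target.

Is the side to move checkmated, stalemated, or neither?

neither

Black to move; black king on d7.
In check: yes, from the white queen on a7.
King squares — c6: attacked by Kc5; d6: attacked by Kc5; e6: attacked by Rc6; c7: attacked by Bb6; e7: attacked by Qa7; c8: attacked by Rc6; d8: attacked by Bb6; e8: available.
Legal moves for Black: Ke8.
Black is in check but has 1 legal move → neither.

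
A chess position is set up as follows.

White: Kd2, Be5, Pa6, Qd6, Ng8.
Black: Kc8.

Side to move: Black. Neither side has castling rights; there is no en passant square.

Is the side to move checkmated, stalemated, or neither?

stalemate

Black to move; black king on c8.
In check: no.
King squares — b7: attacked by Pa6; c7: attacked by Qd6; d7: attacked by Qd6; b8: attacked by Qd6; d8: attacked by Qd6.
Legal moves for Black: none.
Not in check and no legal moves → stalemate.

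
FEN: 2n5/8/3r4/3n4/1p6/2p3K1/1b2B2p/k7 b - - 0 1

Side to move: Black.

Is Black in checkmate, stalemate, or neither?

Black to move; black king on a1.
In check: no.
Legal moves for Black include: Nce7, Na7, Ncb6, Rd8, Rd7, Rh6, Rg6+, Rf6, Re6, Rc6, Rb6, Ra6, Nde7, Nc7, Nf6, Ndb6, Nf4, Ne3, ... (list truncated; more exist).
Black has legal moves and is not in check → neither.

neither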